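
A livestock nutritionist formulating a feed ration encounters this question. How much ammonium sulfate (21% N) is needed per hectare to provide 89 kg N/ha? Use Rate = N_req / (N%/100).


Rate = N_required / (N_content / 100)
     = 89 / (21 / 100)
     = 89 / 0.21
     = 423.81 kg/ha


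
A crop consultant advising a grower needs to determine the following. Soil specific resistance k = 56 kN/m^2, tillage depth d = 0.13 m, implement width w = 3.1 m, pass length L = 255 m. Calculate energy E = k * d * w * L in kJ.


E = k * d * w * L
  = 56 * 0.13 * 3.1 * 255
  = 5754.84 kJ


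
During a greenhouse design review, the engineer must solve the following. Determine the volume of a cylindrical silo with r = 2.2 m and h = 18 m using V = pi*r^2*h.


V = pi * r^2 * h
  = pi * 2.2^2 * 18
  = pi * 4.84 * 18
  = 273.70 m^3


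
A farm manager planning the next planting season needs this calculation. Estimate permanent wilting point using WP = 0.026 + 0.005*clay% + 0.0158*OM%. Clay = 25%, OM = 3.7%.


WP = 0.026 + 0.005*25 + 0.0158*3.7
   = 0.026 + 0.1250 + 0.0585
   = 0.2095


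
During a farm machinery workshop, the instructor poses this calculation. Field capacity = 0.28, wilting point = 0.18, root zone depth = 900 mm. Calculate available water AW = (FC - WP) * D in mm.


AW = (FC - WP) * D
   = (0.28 - 0.18) * 900
   = 0.10 * 900
   = 90 mm


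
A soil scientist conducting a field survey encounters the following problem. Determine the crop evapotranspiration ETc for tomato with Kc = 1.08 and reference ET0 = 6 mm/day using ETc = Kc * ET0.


ETc = Kc * ET0
    = 1.08 * 6
    = 6.48 mm/day


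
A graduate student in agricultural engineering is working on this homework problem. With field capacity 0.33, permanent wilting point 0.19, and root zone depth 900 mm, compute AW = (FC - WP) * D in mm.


AW = (FC - WP) * D
   = (0.33 - 0.19) * 900
   = 0.14 * 900
   = 126 mm


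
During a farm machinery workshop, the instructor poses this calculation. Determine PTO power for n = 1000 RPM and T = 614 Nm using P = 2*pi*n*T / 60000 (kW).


P = 2*pi*n*T / 60000
  = 2*pi * 1000 * 614 / 60000
  = 3857875.78 / 60000
  = 64.30 kW


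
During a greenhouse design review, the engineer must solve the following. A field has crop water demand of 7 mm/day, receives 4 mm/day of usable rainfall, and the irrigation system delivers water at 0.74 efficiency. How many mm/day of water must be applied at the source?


IWR = (ETc - Pe) / Ea
    = (7 - 4) / 0.74
    = 3 / 0.74
    = 4.05 mm/day


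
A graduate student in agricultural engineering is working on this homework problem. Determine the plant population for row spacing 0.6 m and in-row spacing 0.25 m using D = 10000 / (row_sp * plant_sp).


D = 10000 / (row_sp * plant_sp)
  = 10000 / (0.6 * 0.25)
  = 10000 / 0.1500
  = 66666.67 plants/ha


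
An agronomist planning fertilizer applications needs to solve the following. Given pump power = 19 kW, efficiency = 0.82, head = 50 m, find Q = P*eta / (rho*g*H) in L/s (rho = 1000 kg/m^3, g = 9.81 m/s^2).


Q = (P * 1000 * eta) / (rho * g * H)
  = (19 * 1000 * 0.82) / (1000 * 9.81 * 50)
  = 15580 / 490500
  = 0.03176 m^3/s = 31.76 L/s


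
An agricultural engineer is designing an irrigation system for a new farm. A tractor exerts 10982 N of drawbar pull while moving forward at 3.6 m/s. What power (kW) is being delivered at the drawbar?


P = F * v / 1000
  = 10982 * 3.6 / 1000
  = 39535.20 / 1000
  = 39.54 kW


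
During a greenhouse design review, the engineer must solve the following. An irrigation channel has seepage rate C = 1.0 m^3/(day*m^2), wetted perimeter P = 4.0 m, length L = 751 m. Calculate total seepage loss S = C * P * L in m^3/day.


S = C * P * L
  = 1.0 * 4.0 * 751
  = 3004 m^3/day


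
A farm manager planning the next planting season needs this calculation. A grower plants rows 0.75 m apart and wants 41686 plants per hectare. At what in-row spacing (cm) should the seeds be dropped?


spacing = 10000 / (row_sp * density)
        = 10000 / (0.75 * 41686)
        = 10000 / 31264.50
        = 0.31985 m = 31.99 cm


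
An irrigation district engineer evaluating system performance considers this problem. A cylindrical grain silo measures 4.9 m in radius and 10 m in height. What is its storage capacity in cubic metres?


V = pi * r^2 * h
  = pi * 4.9^2 * 10
  = pi * 24.01 * 10
  = 754.30 m^3


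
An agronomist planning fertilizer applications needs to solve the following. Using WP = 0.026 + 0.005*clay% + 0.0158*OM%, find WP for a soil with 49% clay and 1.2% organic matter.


WP = 0.026 + 0.005*49 + 0.0158*1.2
   = 0.026 + 0.2450 + 0.0190
   = 0.2900


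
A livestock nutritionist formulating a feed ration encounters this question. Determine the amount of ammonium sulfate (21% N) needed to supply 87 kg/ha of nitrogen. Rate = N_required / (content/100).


Rate = N_required / (N_content / 100)
     = 87 / (21 / 100)
     = 87 / 0.21
     = 414.29 kg/ha


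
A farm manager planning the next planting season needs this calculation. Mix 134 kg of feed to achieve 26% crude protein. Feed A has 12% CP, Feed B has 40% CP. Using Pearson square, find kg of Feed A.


parts_A = CP_b - target = 40 - 26 = 14
parts_B = target - CP_a = 26 - 12 = 14
total_parts = 14 + 14 = 28
Feed A = 134 * 14 / 28 = 67 kg
Feed B = 134 * 14 / 28 = 67 kg


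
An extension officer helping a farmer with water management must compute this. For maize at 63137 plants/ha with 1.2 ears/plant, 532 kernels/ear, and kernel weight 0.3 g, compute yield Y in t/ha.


Y = density * ears * kernels * kw
  = 63137 * 1.2 * 532 * 0.3 g/ha
  = 12091998.24 g/ha
  = 12092.00 kg/ha = 12.09 t/ha


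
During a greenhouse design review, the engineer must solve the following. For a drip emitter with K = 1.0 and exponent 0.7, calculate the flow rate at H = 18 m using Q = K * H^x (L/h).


Q = K * H^x
  = 1.0 * 18^0.7
  = 1.0 * 7.5629
  = 7.56 L/h


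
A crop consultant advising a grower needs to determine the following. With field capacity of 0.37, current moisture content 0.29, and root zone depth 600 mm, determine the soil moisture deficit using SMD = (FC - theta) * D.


SMD = (FC - theta) * D
    = (0.37 - 0.29) * 600
    = 0.080 * 600
    = 48 mm


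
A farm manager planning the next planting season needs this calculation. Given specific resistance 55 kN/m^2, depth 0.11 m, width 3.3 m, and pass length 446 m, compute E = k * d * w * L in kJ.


E = k * d * w * L
  = 55 * 0.11 * 3.3 * 446
  = 8904.39 kJ


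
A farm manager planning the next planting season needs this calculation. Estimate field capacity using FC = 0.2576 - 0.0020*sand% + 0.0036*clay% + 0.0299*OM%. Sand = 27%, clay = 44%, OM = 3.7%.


FC = 0.2576 - 0.0020*27 + 0.0036*44 + 0.0299*3.7
   = 0.2576 - 0.0540 + 0.1584 + 0.1106
   = 0.4726


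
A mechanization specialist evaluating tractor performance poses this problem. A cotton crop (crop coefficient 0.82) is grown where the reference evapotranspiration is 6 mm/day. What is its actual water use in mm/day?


ETc = Kc * ET0
    = 0.82 * 6
    = 4.92 mm/day


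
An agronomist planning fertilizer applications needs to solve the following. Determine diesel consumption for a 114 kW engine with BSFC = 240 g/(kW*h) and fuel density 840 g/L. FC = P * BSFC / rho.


FC = P * BSFC / rho_fuel
   = 114 * 240 / 840
   = 27360 / 840
   = 32.57 L/h


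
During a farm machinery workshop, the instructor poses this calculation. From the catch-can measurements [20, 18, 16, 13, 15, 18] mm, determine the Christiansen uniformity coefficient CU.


xbar = 100 / 6 = 16.667
sum|xi - xbar| = 12
CU = 100 * (1 - 12 / (6 * 16.667))
   = 100 * (1 - 0.1200)
   = 88%


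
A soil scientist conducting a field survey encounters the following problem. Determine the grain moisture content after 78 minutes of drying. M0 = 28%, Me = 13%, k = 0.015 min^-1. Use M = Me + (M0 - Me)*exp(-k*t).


M = Me + (M0 - Me) * e^(-k*t)
  = 13 + (28 - 13) * e^(-0.015*78)
  = 13 + 15 * e^(-1.170)
  = 13 + 15 * 0.31037
  = 13 + 4.6555
  = 17.66%


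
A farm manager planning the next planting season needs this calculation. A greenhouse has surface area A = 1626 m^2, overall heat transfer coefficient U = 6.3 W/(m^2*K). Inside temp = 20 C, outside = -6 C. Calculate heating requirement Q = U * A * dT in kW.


dT = 20 - (-6) = 26 K
Q = U * A * dT
  = 6.3 * 1626 * 26
  = 266338.80 W = 266.34 kW


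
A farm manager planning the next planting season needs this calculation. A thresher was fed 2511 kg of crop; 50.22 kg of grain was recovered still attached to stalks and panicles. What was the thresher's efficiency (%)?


eta = (total - unthreshed) / total * 100
    = (2511 - 50.22) / 2511 * 100
    = 2460.78 / 2511 * 100
    = 98%


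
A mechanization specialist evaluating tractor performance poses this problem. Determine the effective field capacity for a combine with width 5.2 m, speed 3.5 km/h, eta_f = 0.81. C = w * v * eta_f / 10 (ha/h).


C = w * v * eta_f / 10
  = 5.2 * 3.5 * 0.81 / 10
  = 14.74 / 10
  = 1.47 ha/h


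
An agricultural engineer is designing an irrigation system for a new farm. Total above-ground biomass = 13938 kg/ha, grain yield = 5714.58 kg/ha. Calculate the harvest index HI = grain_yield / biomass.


HI = grain_yield / biomass
   = 5714.58 / 13938
   = 0.41


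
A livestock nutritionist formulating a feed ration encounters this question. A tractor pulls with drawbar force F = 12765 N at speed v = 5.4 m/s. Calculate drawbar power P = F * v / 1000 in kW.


P = F * v / 1000
  = 12765 * 5.4 / 1000
  = 68931 / 1000
  = 68.93 kW


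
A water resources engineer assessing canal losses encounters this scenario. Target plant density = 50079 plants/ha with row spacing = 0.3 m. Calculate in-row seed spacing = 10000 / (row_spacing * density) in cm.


spacing = 10000 / (row_sp * density)
        = 10000 / (0.3 * 50079)
        = 10000 / 15023.70
        = 0.66561 m = 66.56 cm


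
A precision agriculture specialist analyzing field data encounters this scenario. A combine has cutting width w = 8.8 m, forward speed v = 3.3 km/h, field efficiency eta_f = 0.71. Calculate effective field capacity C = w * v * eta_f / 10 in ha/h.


C = w * v * eta_f / 10
  = 8.8 * 3.3 * 0.71 / 10
  = 20.62 / 10
  = 2.06 ha/h


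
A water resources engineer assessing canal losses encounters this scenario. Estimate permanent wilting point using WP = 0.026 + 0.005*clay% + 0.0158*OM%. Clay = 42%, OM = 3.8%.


WP = 0.026 + 0.005*42 + 0.0158*3.8
   = 0.026 + 0.2100 + 0.0600
   = 0.2960


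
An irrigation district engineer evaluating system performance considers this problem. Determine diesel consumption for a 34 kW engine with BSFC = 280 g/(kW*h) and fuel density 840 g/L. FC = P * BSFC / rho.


FC = P * BSFC / rho_fuel
   = 34 * 280 / 840
   = 9520 / 840
   = 11.33 L/h


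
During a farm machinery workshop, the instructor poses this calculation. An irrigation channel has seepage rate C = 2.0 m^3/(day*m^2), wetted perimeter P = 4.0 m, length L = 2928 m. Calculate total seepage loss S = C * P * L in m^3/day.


S = C * P * L
  = 2.0 * 4.0 * 2928
  = 23424 m^3/day


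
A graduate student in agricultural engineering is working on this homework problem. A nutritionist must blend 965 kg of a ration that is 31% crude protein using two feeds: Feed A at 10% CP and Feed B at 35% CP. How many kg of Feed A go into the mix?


parts_A = CP_b - target = 35 - 31 = 4
parts_B = target - CP_a = 31 - 10 = 21
total_parts = 4 + 21 = 25
Feed A = 965 * 4 / 25 = 154.40 kg
Feed B = 965 * 21 / 25 = 810.60 kg

154.40 kg


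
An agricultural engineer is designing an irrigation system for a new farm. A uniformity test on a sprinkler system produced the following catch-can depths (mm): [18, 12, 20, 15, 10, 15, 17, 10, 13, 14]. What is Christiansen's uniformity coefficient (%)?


xbar = 144 / 10 = 14.400
sum|xi - xbar| = 26
CU = 100 * (1 - 26 / (10 * 14.400))
   = 100 * (1 - 0.1806)
   = 81.94%


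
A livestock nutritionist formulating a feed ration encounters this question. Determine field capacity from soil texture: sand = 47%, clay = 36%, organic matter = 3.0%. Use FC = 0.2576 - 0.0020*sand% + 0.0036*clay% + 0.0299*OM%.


FC = 0.2576 - 0.0020*47 + 0.0036*36 + 0.0299*3.0
   = 0.2576 - 0.0940 + 0.1296 + 0.0897
   = 0.3829


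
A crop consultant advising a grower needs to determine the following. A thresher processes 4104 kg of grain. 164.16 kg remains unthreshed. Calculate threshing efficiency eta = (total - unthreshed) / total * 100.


eta = (total - unthreshed) / total * 100
    = (4104 - 164.16) / 4104 * 100
    = 3939.84 / 4104 * 100
    = 96%


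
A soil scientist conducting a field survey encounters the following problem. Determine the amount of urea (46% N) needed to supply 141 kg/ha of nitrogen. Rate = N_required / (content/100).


Rate = N_required / (N_content / 100)
     = 141 / (46 / 100)
     = 141 / 0.46
     = 306.52 kg/ha


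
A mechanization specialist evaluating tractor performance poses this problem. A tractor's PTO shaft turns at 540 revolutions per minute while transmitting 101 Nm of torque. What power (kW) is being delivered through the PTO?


P = 2*pi*n*T / 60000
  = 2*pi * 540 * 101 / 60000
  = 342684.93 / 60000
  = 5.71 kW


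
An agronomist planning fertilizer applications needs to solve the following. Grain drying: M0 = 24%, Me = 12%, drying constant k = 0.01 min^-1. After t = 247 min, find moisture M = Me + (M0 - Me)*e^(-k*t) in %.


M = Me + (M0 - Me) * e^(-k*t)
  = 12 + (24 - 12) * e^(-0.01*247)
  = 12 + 12 * e^(-2.470)
  = 12 + 12 * 0.08458
  = 12 + 1.0150
  = 13.02%


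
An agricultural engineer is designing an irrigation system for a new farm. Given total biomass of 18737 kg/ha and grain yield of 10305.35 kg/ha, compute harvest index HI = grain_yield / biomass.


HI = grain_yield / biomass
   = 10305.35 / 18737
   = 0.55


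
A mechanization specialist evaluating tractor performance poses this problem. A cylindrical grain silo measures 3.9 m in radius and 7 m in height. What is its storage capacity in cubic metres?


V = pi * r^2 * h
  = pi * 3.9^2 * 7
  = pi * 15.21 * 7
  = 334.49 m^3


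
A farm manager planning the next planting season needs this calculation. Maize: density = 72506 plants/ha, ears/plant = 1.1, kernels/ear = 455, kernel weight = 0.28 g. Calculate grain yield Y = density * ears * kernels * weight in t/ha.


Y = density * ears * kernels * kw
  = 72506 * 1.1 * 455 * 0.28 g/ha
  = 10160990.84 g/ha
  = 10160.99 kg/ha = 10.16 t/ha


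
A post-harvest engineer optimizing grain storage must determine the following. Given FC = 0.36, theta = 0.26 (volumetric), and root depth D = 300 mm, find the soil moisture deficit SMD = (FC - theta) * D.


SMD = (FC - theta) * D
    = (0.36 - 0.26) * 300
    = 0.100 * 300
    = 30 mm


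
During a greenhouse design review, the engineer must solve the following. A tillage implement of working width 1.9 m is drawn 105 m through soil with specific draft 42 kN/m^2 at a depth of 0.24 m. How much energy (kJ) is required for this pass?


E = k * d * w * L
  = 42 * 0.24 * 1.9 * 105
  = 2010.96 kJ


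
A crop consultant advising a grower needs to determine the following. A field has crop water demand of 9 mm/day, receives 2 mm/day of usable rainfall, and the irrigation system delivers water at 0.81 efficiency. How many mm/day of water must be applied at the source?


IWR = (ETc - Pe) / Ea
    = (9 - 2) / 0.81
    = 7 / 0.81
    = 8.64 mm/day


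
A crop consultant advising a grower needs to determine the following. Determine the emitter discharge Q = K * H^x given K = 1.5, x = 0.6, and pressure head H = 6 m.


Q = K * H^x
  = 1.5 * 6^0.6
  = 1.5 * 2.9302
  = 4.40 L/h


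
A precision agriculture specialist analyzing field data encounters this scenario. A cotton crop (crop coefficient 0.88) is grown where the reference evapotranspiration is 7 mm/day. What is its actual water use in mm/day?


ETc = Kc * ET0
    = 0.88 * 7
    = 6.16 mm/day


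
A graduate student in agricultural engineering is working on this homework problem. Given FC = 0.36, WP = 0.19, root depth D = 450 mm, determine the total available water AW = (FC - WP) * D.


AW = (FC - WP) * D
   = (0.36 - 0.19) * 450
   = 0.17 * 450
   = 76.50 mm


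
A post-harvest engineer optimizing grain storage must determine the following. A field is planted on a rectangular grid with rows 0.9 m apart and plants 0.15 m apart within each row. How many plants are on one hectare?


D = 10000 / (row_sp * plant_sp)
  = 10000 / (0.9 * 0.15)
  = 10000 / 0.1350
  = 74074.07 plants/ha


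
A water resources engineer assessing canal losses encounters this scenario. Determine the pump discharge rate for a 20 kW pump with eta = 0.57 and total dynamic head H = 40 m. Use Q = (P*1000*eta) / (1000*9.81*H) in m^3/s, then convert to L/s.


Q = (P * 1000 * eta) / (rho * g * H)
  = (20 * 1000 * 0.57) / (1000 * 9.81 * 40)
  = 11400 / 392400
  = 0.02905 m^3/s = 29.05 L/s


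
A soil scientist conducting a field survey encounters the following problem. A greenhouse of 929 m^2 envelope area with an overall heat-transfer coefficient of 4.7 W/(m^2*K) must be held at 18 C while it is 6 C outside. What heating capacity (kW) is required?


dT = 18 - (6) = 12 K
Q = U * A * dT
  = 4.7 * 929 * 12
  = 52395.60 W = 52.40 kW


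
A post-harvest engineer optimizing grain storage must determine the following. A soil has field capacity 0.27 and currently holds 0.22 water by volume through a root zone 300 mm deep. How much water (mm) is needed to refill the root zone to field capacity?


SMD = (FC - theta) * D
    = (0.27 - 0.22) * 300
    = 0.050 * 300
    = 15 mm


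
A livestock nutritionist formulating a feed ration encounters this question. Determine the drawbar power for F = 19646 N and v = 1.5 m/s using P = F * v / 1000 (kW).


P = F * v / 1000
  = 19646 * 1.5 / 1000
  = 29469 / 1000
  = 29.47 kW


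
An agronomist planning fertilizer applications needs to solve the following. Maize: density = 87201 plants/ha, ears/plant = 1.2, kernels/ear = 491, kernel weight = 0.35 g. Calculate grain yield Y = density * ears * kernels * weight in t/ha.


Y = density * ears * kernels * kw
  = 87201 * 1.2 * 491 * 0.35 g/ha
  = 17982590.22 g/ha
  = 17982.59 kg/ha = 17.98 t/ha


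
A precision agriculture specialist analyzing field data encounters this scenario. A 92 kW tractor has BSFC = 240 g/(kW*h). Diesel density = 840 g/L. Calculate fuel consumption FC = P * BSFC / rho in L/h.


FC = P * BSFC / rho_fuel
   = 92 * 240 / 840
   = 22080 / 840
   = 26.29 L/h


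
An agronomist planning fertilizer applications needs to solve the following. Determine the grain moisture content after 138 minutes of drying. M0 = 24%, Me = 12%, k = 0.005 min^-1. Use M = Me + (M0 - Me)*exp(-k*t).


M = Me + (M0 - Me) * e^(-k*t)
  = 12 + (24 - 12) * e^(-0.005*138)
  = 12 + 12 * e^(-0.690)
  = 12 + 12 * 0.50158
  = 12 + 6.0189
  = 18.02%


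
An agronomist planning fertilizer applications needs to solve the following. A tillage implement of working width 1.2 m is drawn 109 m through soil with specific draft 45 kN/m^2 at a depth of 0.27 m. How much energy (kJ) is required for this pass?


E = k * d * w * L
  = 45 * 0.27 * 1.2 * 109
  = 1589.22 kJ


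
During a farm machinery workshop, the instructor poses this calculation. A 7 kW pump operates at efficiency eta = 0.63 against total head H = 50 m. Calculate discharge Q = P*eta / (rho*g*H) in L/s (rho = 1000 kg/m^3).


Q = (P * 1000 * eta) / (rho * g * H)
  = (7 * 1000 * 0.63) / (1000 * 9.81 * 50)
  = 4410 / 490500
  = 0.00899 m^3/s = 8.99 L/s


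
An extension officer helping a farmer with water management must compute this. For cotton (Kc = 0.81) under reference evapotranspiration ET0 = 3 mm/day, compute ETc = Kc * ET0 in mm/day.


ETc = Kc * ET0
    = 0.81 * 3
    = 2.43 mm/day


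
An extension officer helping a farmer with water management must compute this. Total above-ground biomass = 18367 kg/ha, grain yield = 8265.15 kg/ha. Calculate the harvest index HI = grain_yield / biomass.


HI = grain_yield / biomass
   = 8265.15 / 18367
   = 0.45


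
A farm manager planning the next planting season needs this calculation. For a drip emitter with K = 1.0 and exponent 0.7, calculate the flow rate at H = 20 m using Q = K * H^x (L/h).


Q = K * H^x
  = 1.0 * 20^0.7
  = 1.0 * 8.1418
  = 8.14 L/h


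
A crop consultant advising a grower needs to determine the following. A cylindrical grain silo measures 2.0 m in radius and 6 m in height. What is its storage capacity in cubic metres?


V = pi * r^2 * h
  = pi * 2.0^2 * 6
  = pi * 4 * 6
  = 75.40 m^3


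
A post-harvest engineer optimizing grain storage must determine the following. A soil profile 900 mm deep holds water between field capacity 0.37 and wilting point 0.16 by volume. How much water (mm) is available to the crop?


AW = (FC - WP) * D
   = (0.37 - 0.16) * 900
   = 0.21 * 900
   = 189 mm


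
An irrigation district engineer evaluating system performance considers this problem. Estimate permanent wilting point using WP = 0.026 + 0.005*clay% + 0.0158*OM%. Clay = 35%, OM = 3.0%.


WP = 0.026 + 0.005*35 + 0.0158*3.0
   = 0.026 + 0.1750 + 0.0474
   = 0.2484


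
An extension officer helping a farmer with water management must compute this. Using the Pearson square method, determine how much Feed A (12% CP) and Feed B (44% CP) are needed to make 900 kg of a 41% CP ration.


parts_A = CP_b - target = 44 - 41 = 3
parts_B = target - CP_a = 41 - 12 = 29
total_parts = 3 + 29 = 32
Feed A = 900 * 3 / 32 = 84.38 kg
Feed B = 900 * 29 / 32 = 815.63 kg

84.38 kg


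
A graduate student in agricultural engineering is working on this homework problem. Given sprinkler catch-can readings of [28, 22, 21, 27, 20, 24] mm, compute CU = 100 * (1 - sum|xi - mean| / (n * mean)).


xbar = 142 / 6 = 23.667
sum|xi - xbar| = 16
CU = 100 * (1 - 16 / (6 * 23.667))
   = 100 * (1 - 0.1127)
   = 88.73%


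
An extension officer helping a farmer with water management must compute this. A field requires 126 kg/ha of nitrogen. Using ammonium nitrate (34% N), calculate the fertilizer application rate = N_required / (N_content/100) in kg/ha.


Rate = N_required / (N_content / 100)
     = 126 / (34 / 100)
     = 126 / 0.34
     = 370.59 kg/ha


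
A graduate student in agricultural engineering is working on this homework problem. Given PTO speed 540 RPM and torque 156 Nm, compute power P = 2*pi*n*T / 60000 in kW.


P = 2*pi*n*T / 60000
  = 2*pi * 540 * 156 / 60000
  = 529295.53 / 60000
  = 8.82 kW


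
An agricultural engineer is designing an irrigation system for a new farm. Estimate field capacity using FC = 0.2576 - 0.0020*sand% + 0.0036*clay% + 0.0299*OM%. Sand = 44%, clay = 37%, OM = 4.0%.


FC = 0.2576 - 0.0020*44 + 0.0036*37 + 0.0299*4.0
   = 0.2576 - 0.0880 + 0.1332 + 0.1196
   = 0.4224


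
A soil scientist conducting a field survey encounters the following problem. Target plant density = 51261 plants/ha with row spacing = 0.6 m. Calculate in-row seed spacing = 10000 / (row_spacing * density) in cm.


spacing = 10000 / (row_sp * density)
        = 10000 / (0.6 * 51261)
        = 10000 / 30756.60
        = 0.32513 m = 32.51 cm


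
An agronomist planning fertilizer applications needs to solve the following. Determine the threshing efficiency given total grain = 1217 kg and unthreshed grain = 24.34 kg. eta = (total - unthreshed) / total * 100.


eta = (total - unthreshed) / total * 100
    = (1217 - 24.34) / 1217 * 100
    = 1192.66 / 1217 * 100
    = 98%


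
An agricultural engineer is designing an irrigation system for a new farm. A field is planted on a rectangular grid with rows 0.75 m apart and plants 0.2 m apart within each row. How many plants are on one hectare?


D = 10000 / (row_sp * plant_sp)
  = 10000 / (0.75 * 0.2)
  = 10000 / 0.1500
  = 66666.67 plants/ha


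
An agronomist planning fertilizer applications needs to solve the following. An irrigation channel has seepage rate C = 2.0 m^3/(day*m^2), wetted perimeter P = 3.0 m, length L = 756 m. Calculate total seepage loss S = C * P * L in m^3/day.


S = C * P * L
  = 2.0 * 3.0 * 756
  = 4536 m^3/day


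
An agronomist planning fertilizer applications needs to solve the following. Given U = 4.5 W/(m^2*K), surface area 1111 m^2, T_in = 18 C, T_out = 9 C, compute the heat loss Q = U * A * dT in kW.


dT = 18 - (9) = 9 K
Q = U * A * dT
  = 4.5 * 1111 * 9
  = 44995.50 W = 45.00 kW


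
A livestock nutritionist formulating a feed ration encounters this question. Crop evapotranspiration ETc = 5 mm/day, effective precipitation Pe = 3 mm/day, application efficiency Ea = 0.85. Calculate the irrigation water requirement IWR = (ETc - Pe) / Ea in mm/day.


IWR = (ETc - Pe) / Ea
    = (5 - 3) / 0.85
    = 2 / 0.85
    = 2.35 mm/day


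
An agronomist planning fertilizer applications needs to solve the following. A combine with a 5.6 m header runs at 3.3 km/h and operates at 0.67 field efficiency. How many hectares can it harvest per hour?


C = w * v * eta_f / 10
  = 5.6 * 3.3 * 0.67 / 10
  = 12.38 / 10
  = 1.24 ha/h


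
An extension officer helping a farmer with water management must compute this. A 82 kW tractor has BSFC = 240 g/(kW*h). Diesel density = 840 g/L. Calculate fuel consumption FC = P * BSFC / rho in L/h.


FC = P * BSFC / rho_fuel
   = 82 * 240 / 840
   = 19680 / 840
   = 23.43 L/h


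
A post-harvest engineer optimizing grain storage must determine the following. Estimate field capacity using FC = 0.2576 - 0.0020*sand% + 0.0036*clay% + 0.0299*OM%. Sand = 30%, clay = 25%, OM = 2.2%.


FC = 0.2576 - 0.0020*30 + 0.0036*25 + 0.0299*2.2
   = 0.2576 - 0.0600 + 0.0900 + 0.0658
   = 0.3534


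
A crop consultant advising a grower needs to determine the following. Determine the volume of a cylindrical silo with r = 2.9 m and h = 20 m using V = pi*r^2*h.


V = pi * r^2 * h
  = pi * 2.9^2 * 20
  = pi * 8.41 * 20
  = 528.42 m^3


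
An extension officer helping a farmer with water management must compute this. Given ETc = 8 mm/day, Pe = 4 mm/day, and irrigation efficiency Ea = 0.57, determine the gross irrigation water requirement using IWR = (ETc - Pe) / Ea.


IWR = (ETc - Pe) / Ea
    = (8 - 4) / 0.57
    = 4 / 0.57
    = 7.02 mm/day


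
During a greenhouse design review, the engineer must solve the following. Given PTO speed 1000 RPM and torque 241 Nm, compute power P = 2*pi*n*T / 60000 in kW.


P = 2*pi*n*T / 60000
  = 2*pi * 1000 * 241 / 60000
  = 1514247.66 / 60000
  = 25.24 kW


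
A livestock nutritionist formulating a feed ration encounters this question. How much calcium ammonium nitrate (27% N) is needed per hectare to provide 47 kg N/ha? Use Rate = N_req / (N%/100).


Rate = N_required / (N_content / 100)
     = 47 / (27 / 100)
     = 47 / 0.27
     = 174.07 kg/ha


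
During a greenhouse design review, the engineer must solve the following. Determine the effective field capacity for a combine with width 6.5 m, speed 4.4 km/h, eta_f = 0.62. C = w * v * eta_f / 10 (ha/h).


C = w * v * eta_f / 10
  = 6.5 * 4.4 * 0.62 / 10
  = 17.73 / 10
  = 1.77 ha/h


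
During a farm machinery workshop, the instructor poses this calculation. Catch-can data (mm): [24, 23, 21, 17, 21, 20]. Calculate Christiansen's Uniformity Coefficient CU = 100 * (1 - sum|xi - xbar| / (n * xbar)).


xbar = 126 / 6 = 21
sum|xi - xbar| = 10
CU = 100 * (1 - 10 / (6 * 21))
   = 100 * (1 - 0.0794)
   = 92.06%


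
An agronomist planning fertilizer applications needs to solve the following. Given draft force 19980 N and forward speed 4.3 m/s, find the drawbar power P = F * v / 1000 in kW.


P = F * v / 1000
  = 19980 * 4.3 / 1000
  = 85914 / 1000
  = 85.91 kW


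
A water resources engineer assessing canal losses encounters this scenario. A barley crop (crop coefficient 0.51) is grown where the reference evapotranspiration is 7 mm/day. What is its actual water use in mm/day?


ETc = Kc * ET0
    = 0.51 * 7
    = 3.57 mm/day


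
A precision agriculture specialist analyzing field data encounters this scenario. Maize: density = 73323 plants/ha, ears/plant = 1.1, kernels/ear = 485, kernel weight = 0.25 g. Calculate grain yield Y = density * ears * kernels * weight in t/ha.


Y = density * ears * kernels * kw
  = 73323 * 1.1 * 485 * 0.25 g/ha
  = 9779455.13 g/ha
  = 9779.46 kg/ha = 9.78 t/ha


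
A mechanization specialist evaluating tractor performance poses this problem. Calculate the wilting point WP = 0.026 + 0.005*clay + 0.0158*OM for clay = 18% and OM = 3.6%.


WP = 0.026 + 0.005*18 + 0.0158*3.6
   = 0.026 + 0.0900 + 0.0569
   = 0.1729


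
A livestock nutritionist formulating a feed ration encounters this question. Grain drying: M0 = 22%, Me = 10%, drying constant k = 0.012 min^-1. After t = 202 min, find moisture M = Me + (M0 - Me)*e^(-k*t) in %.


M = Me + (M0 - Me) * e^(-k*t)
  = 10 + (22 - 10) * e^(-0.012*202)
  = 10 + 12 * e^(-2.424)
  = 10 + 12 * 0.08857
  = 10 + 1.0628
  = 11.06%


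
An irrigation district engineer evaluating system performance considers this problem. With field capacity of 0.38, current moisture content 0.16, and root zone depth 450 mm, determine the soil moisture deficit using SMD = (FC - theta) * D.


SMD = (FC - theta) * D
    = (0.38 - 0.16) * 450
    = 0.220 * 450
    = 99 mm


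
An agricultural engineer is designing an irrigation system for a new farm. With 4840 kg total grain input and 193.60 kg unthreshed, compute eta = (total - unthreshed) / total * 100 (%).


eta = (total - unthreshed) / total * 100
    = (4840 - 193.60) / 4840 * 100
    = 4646.40 / 4840 * 100
    = 96%


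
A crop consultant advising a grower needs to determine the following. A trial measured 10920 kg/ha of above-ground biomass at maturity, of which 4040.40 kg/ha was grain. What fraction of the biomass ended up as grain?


HI = grain_yield / biomass
   = 4040.40 / 10920
   = 0.37


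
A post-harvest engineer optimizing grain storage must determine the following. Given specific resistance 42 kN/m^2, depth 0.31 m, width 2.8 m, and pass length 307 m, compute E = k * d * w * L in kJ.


E = k * d * w * L
  = 42 * 0.31 * 2.8 * 307
  = 11191.99 kJ


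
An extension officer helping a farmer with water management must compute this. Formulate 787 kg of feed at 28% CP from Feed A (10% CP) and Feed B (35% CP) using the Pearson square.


parts_A = CP_b - target = 35 - 28 = 7
parts_B = target - CP_a = 28 - 10 = 18
total_parts = 7 + 18 = 25
Feed A = 787 * 7 / 25 = 220.36 kg
Feed B = 787 * 18 / 25 = 566.64 kg

220.36 kg


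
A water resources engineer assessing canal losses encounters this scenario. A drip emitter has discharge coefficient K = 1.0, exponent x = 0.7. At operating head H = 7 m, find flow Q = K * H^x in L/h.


Q = K * H^x
  = 1.0 * 7^0.7
  = 1.0 * 3.9045
  = 3.90 L/h


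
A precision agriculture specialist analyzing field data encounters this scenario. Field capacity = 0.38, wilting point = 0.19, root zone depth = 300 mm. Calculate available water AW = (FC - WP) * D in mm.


AW = (FC - WP) * D
   = (0.38 - 0.19) * 300
   = 0.19 * 300
   = 57 mm


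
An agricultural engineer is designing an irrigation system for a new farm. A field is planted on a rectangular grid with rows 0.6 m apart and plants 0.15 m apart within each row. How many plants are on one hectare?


D = 10000 / (row_sp * plant_sp)
  = 10000 / (0.6 * 0.15)
  = 10000 / 0.0900
  = 111111.11 plants/ha


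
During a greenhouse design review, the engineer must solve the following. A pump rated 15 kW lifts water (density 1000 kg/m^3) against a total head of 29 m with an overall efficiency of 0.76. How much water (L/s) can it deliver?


Q = (P * 1000 * eta) / (rho * g * H)
  = (15 * 1000 * 0.76) / (1000 * 9.81 * 29)
  = 11400 / 284490
  = 0.04007 m^3/s = 40.07 L/s


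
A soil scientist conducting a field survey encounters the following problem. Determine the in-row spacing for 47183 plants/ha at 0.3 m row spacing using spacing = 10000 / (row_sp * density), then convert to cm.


spacing = 10000 / (row_sp * density)
        = 10000 / (0.3 * 47183)
        = 10000 / 14154.90
        = 0.70647 m = 70.65 cm


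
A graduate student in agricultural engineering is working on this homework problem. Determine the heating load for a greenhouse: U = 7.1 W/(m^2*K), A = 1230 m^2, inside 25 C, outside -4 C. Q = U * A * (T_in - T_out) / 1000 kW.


dT = 25 - (-4) = 29 K
Q = U * A * dT
  = 7.1 * 1230 * 29
  = 253257 W = 253.26 kW


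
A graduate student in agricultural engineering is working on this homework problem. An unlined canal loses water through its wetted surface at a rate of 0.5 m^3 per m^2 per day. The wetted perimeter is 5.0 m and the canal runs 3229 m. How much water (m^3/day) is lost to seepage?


S = C * P * L
  = 0.5 * 5.0 * 3229
  = 8072.50 m^3/day


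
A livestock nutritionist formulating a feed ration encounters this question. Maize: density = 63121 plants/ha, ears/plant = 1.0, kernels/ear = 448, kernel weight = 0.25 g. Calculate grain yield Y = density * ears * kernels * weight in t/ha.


Y = density * ears * kernels * kw
  = 63121 * 1.0 * 448 * 0.25 g/ha
  = 7069552 g/ha
  = 7069.55 kg/ha = 7.07 t/ha


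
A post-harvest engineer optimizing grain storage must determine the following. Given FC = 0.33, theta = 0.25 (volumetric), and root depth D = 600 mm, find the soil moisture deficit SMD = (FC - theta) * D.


SMD = (FC - theta) * D
    = (0.33 - 0.25) * 600
    = 0.080 * 600
    = 48 mm


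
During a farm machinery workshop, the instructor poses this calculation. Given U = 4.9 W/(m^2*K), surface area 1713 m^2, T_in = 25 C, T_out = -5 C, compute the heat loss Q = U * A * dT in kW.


dT = 25 - (-5) = 30 K
Q = U * A * dT
  = 4.9 * 1713 * 30
  = 251811 W = 251.81 kW


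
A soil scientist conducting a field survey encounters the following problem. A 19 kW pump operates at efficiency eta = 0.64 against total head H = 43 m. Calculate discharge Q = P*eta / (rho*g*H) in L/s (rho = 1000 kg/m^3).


Q = (P * 1000 * eta) / (rho * g * H)
  = (19 * 1000 * 0.64) / (1000 * 9.81 * 43)
  = 12160 / 421830
  = 0.02883 m^3/s = 28.83 L/s


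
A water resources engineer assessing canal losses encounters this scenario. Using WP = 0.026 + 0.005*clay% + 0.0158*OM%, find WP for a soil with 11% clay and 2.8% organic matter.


WP = 0.026 + 0.005*11 + 0.0158*2.8
   = 0.026 + 0.0550 + 0.0442
   = 0.1252


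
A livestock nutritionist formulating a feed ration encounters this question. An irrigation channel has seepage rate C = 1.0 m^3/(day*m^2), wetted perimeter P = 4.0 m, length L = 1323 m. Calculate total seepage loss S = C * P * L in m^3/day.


S = C * P * L
  = 1.0 * 4.0 * 1323
  = 5292 m^3/day


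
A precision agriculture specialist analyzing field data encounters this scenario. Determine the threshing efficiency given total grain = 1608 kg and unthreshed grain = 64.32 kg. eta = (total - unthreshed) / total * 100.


eta = (total - unthreshed) / total * 100
    = (1608 - 64.32) / 1608 * 100
    = 1543.68 / 1608 * 100
    = 96%


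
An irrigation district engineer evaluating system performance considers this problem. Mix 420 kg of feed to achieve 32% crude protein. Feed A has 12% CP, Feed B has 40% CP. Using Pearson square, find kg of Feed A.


parts_A = CP_b - target = 40 - 32 = 8
parts_B = target - CP_a = 32 - 12 = 20
total_parts = 8 + 20 = 28
Feed A = 420 * 8 / 28 = 120 kg
Feed B = 420 * 20 / 28 = 300 kg

120 kg


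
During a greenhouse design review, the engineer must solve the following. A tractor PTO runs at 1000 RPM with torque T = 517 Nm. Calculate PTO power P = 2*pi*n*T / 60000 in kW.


P = 2*pi*n*T / 60000
  = 2*pi * 1000 * 517 / 60000
  = 3248406.80 / 60000
  = 54.14 kW


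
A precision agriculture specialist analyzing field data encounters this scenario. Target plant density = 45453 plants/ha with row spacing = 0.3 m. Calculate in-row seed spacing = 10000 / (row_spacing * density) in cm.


spacing = 10000 / (row_sp * density)
        = 10000 / (0.3 * 45453)
        = 10000 / 13635.90
        = 0.73336 m = 73.34 cm


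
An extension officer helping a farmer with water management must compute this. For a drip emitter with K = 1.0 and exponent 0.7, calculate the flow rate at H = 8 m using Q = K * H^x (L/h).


Q = K * H^x
  = 1.0 * 8^0.7
  = 1.0 * 4.2871
  = 4.29 L/h


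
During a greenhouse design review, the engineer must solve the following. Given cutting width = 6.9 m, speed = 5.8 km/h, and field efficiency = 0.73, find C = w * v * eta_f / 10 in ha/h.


C = w * v * eta_f / 10
  = 6.9 * 5.8 * 0.73 / 10
  = 29.21 / 10
  = 2.92 ha/h


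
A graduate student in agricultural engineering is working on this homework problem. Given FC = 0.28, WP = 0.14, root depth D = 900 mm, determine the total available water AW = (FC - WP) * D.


AW = (FC - WP) * D
   = (0.28 - 0.14) * 900
   = 0.14 * 900
   = 126 mm


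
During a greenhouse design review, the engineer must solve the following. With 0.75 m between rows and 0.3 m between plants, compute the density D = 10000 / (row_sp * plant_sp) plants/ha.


D = 10000 / (row_sp * plant_sp)
  = 10000 / (0.75 * 0.3)
  = 10000 / 0.2250
  = 44444.44 plants/ha


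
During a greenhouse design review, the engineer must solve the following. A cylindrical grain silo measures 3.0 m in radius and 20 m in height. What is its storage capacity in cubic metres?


V = pi * r^2 * h
  = pi * 3.0^2 * 20
  = pi * 9 * 20
  = 565.49 m^3


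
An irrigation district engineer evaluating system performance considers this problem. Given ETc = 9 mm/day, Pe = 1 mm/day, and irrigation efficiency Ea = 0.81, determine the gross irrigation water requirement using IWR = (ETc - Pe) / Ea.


IWR = (ETc - Pe) / Ea
    = (9 - 1) / 0.81
    = 8 / 0.81
    = 9.88 mm/day


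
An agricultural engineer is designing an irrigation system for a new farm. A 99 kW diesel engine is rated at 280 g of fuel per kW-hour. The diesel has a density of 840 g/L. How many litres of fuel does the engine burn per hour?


FC = P * BSFC / rho_fuel
   = 99 * 280 / 840
   = 27720 / 840
   = 33 L/h


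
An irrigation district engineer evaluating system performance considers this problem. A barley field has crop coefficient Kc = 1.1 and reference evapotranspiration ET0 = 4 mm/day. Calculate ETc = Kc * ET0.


ETc = Kc * ET0
    = 1.1 * 4
    = 4.40 mm/day


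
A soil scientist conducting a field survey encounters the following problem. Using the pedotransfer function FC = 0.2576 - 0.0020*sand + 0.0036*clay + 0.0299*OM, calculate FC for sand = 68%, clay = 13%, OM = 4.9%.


FC = 0.2576 - 0.0020*68 + 0.0036*13 + 0.0299*4.9
   = 0.2576 - 0.1360 + 0.0468 + 0.1465
   = 0.3149


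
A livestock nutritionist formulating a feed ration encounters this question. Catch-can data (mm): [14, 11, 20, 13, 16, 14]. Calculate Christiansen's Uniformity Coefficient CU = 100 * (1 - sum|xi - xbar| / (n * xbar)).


xbar = 88 / 6 = 14.667
sum|xi - xbar| = 13.333
CU = 100 * (1 - 13.333 / (6 * 14.667))
   = 100 * (1 - 0.1515)
   = 84.85%


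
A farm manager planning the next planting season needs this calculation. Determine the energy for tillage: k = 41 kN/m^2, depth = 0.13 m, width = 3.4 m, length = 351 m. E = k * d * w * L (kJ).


E = k * d * w * L
  = 41 * 0.13 * 3.4 * 351
  = 6360.82 kJ


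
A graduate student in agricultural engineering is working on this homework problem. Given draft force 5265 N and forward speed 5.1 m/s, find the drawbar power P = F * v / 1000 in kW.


P = F * v / 1000
  = 5265 * 5.1 / 1000
  = 26851.50 / 1000
  = 26.85 kW


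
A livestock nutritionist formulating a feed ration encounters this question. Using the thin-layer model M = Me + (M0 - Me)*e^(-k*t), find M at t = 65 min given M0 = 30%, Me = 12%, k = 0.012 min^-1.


M = Me + (M0 - Me) * e^(-k*t)
  = 12 + (30 - 12) * e^(-0.012*65)
  = 12 + 18 * e^(-0.780)
  = 12 + 18 * 0.45841
  = 12 + 8.2513
  = 20.25%
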